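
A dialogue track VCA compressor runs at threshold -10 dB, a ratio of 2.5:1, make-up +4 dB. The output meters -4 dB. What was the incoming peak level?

-5 dB

Stripping the +4 dB make-up gives -8 dB at the gain stage.
That's 2 dB above the -10 dB threshold.
Before 2.5:1 compression the overshoot was 2 × 2.5 = 5 dB, so input = -10 + 5 = -5 dB.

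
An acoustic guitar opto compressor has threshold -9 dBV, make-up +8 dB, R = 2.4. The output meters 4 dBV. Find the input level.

3 dBV

Remove make-up: 4 − 8 = -4 dBV.
The compressed level sits -4 − (-9) = 5 dB over threshold.
Before 2.4:1 compression the overshoot was 5 × 2.4 = 12 dB, so input = -9 + 12 = 3 dBV.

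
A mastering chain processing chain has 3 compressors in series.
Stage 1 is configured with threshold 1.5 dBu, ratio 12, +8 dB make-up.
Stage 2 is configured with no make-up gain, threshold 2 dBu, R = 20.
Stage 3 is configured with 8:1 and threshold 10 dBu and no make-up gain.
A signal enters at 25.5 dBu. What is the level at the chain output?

Stage 1: overshoot 24 dB → 24/12 = 2 dB → 3.5 dBu; +8 dB make-up → 11.5 dBu.
Stage 2: 11.5 dBu is 9.5 dB over 2 dBu; at 20:1 that becomes 0.475 dB over, giving 2.475 dBu.
Stage 3: 2.475 dBu is at or below the 10 dBu threshold — no compression; output 2.475 dBu.

2.475 dBu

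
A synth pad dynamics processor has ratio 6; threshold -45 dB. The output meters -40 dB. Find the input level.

Post-compression overshoot = -40 − (-45) = 5 dB.
Undo the ratio: input overshoot = 5 × 6 = 30 dB, giving input = -15 dB.

-15 dB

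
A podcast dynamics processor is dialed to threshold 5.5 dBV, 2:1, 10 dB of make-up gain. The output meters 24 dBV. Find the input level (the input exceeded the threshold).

Before make-up, the level was 24 − 10 = 14 dBV.
Post-compression overshoot = 14 − 5.5 = 8.5 dB.
Before 2:1 compression the overshoot was 8.5 × 2 = 17 dB, so input = 5.5 + 17 = 22.5 dBV.

22.5 dBV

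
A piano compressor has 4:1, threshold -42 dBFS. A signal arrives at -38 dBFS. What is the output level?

The input is 4 dB above the -42 dBFS threshold.
At 4:1 the overshoot is divided by 4, leaving 1 dB above threshold.
So the level is -42 + 1 = -41 dBFS.

-41 dBFS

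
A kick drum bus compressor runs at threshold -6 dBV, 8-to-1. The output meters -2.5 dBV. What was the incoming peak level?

22 dBV

Post-compression overshoot = -2.5 − (-6) = 3.5 dB.
Input overshoot = R × output overshoot = 28 dB → input = -6 + 28 = 22 dBV.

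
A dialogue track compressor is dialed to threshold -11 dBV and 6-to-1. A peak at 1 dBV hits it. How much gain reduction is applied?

The signal is 12 dB above threshold.
A 6:1 ratio leaves 2 dB of that excess.
So the signal is attenuated by 12 − 2 = 10 dB.

10 dB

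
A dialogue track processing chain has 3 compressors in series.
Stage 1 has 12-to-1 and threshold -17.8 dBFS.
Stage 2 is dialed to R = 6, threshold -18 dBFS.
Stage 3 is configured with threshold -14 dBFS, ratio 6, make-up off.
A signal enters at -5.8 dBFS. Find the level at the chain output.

Stage 1: -5.8 dBFS is 12 dB over -17.8 dBFS; at 12:1 that becomes 1 dB over, giving -16.8 dBFS.
Stage 2: -16.8 dBFS is 1.2 dB over -18 dBFS; at 6:1 that becomes 0.2 dB over, giving -17.8 dBFS.
Stage 3: -17.8 dBFS is at or below the -14 dBFS threshold — no compression; output -17.8 dBFS.

-17.8 dBFS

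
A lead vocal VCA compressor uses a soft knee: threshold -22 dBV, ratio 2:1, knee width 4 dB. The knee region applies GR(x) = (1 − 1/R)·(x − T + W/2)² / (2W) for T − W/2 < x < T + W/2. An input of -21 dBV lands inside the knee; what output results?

x − T + W/2 = -21 − (-22) + 2 = 3.
GR = (1 − 1/2) × 3² / 8 = 0.5 × 9 / 8 = 0.5625 dB.
Output = -21 − 0.5625 = -21.5625 dBV.

-21.5625 dBV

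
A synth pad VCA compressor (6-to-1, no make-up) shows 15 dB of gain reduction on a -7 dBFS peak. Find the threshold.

Gain reduction = -7 − (-22) = 15 dB; output overshoot = GR / (R − 1) = 15 / 5 = 3 dB.
Threshold = output − output overshoot = -22 − 3 = -25 dBFS.

-25 dBFS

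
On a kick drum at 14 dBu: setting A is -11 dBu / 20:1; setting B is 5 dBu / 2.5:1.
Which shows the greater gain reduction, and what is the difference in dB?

A, by 18.35 dB

A: GR = 25 − 25/20 = 23.75 dB.
B: GR = 9 − 9/2.5 = 5.4 dB.
A reduces 18.35 dB more.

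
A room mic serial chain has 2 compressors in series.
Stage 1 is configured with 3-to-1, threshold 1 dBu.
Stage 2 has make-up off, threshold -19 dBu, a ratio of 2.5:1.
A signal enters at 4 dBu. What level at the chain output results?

-10.6 dBu

Stage 1: overshoot 3 dB → 3/3 = 1 dB → 2 dBu.
Stage 2: 21 dB above -19 dBu, reduced 2.5:1 to 8.4 dB above → -10.6 dBu.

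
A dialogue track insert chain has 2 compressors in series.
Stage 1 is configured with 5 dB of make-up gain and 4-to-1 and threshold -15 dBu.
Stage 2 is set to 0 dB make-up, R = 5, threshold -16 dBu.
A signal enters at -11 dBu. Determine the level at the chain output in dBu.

Stage 1: 4 dB above -15 dBu, reduced 4:1 to 1 dB above → -14 dBu; +5 dB make-up → -9 dBu.
Stage 2: 7 dB above -16 dBu, reduced 5:1 to 1.4 dB above → -14.6 dBu.

-14.6 dBu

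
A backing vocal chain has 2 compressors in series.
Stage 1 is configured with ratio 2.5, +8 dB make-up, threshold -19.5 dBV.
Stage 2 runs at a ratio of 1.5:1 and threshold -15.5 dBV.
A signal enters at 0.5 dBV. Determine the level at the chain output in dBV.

-7.5 dBV

Stage 1: 20 dB above -19.5 dBV, reduced 2.5:1 to 8 dB above → -11.5 dBV; +8 dB make-up → -3.5 dBV.
Stage 2: overshoot 12 dB → 12/1.5 = 8 dB → -7.5 dBV.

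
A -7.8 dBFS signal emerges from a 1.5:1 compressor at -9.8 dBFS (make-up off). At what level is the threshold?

-13.8 dBFS

Gain reduction = -7.8 − (-9.8) = 2 dB; output overshoot = GR / (R − 1) = 2 / 0.5 = 4 dB.
Threshold = output − output overshoot = -9.8 − 4 = -13.8 dBFS.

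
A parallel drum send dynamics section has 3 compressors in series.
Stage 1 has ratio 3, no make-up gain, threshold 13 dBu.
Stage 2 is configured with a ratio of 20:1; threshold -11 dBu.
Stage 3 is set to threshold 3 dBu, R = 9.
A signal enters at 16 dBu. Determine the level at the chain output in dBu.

Stage 1: 16 dBu is 3 dB over 13 dBu; at 3:1 that becomes 1 dB over, giving 14 dBu.
Stage 2: 14 dBu is 25 dB over -11 dBu; at 20:1 that becomes 1.25 dB over, giving -9.75 dBu.
Stage 3: -9.75 dBu ≤ 3 dBu, so stage 3 doesn't engage; output -9.75 dBu.

-9.75 dBu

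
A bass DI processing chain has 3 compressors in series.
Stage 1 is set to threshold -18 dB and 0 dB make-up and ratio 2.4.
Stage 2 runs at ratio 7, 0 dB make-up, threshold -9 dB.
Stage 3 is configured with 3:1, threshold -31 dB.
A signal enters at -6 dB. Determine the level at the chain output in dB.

-25 dB

Stage 1: -6 dB is 12 dB over -18 dB; at 2.4:1 that becomes 5 dB over, giving -13 dB.
Stage 2: -13 dB is at or below the -9 dB threshold — no compression; output -13 dB.
Stage 3: overshoot 18 dB → 18/3 = 6 dB → -25 dB.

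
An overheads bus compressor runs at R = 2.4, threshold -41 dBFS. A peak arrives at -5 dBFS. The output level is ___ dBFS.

-5 dBFS sits 36 dB over threshold.
At 2.4:1 the overshoot is divided by 2.4, leaving 15 dB above threshold.
So the level is -41 + 15 = -26 dBFS.

-26 dBFS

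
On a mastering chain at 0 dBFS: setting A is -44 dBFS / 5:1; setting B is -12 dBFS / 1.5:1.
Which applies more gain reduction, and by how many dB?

A, by 31.2 dB

A: 44 dB over, compressed to 8.8 dB over, so 35.2 dB of GR.
B: 12 dB over, compressed to 8 dB over, so 4 dB of GR.
A applies 31.2 dB more gain reduction.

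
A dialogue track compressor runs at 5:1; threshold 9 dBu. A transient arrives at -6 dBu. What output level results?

-6 dBu is 15 dB below the 9 dBu threshold, so no gain reduction is applied.
Output = input = -6 dBu.

-6 dBu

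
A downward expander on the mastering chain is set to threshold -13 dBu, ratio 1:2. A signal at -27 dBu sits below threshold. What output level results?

Below threshold, a 1:2 expander applies gain = (2−1)×(T − x) of attenuation.
(2−1) × 14 = 14 dB, so output = -27 − 14 = -41 dBu.

-41 dBu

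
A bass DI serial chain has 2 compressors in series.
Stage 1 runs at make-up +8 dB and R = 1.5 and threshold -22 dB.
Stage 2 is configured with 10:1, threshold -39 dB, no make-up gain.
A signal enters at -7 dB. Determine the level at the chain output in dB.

Stage 1: -7 dB is 15 dB over -22 dB; at 1.5:1 that becomes 10 dB over, giving -12 dB; +8 dB make-up → -4 dB.
Stage 2: 35 dB above -39 dB, reduced 10:1 to 3.5 dB above → -35.5 dB.

-35.5 dB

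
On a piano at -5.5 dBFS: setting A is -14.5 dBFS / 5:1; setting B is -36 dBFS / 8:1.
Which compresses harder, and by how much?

A: GR = 9 − 9/5 = 7.2 dB.
B: GR = 30.5 − 30.5/8 = 26.6875 dB.
B reduces 19.4875 dB more.

B, by 19.4875 dB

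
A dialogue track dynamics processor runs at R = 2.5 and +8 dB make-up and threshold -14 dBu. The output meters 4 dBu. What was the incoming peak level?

Before make-up, the level was 4 − 8 = -4 dBu.
The compressed level sits -4 − (-14) = 10 dB over threshold.
Input overshoot = R × output overshoot = 25 dB → input = -14 + 25 = 11 dBu.

11 dBu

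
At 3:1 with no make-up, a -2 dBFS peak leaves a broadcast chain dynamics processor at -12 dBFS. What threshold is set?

-17 dBFS

Gain reduction = -2 − (-12) = 10 dB; output overshoot = GR / (R − 1) = 10 / 2 = 5 dB.
Threshold = output − output overshoot = -12 − 5 = -17 dBFS.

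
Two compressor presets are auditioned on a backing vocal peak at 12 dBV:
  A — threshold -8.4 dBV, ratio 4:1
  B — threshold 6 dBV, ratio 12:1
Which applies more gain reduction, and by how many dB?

A, by 9.8 dB

A: GR = 20.4 − 20.4/4 = 15.3 dB.
B: GR = 6 − 6/12 = 5.5 dB.
A applies 9.8 dB more gain reduction.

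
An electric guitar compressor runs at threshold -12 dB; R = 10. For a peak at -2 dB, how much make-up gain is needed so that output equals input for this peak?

9 dB

The peak compresses to -12 + 10/10 = -11 dB.
To reach -2 dB requires -2 − (-11) = 9 dB of make-up.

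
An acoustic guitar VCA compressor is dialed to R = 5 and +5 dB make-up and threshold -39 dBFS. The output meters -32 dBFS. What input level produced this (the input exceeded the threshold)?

Remove make-up: -32 − 5 = -37 dBFS.
Post-compression overshoot = -37 − (-39) = 2 dB.
Undo the ratio: input overshoot = 2 × 5 = 10 dB, giving input = -29 dBFS.

-29 dBFS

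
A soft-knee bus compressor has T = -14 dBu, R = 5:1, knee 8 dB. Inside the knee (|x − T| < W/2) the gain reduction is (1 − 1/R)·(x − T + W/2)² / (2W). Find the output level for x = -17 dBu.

x − T + W/2 = -17 − (-14) + 4 = 1.
GR = (1 − 1/5) × 1² / 16 = 0.8 × 1 / 16 = 0.05 dB.
Output = -17 − 0.05 = -17.05 dBu.

-17.05 dBu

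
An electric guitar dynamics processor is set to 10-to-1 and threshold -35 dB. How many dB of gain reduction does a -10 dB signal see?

22.5 dB

-10 dB exceeds the threshold by 25 dB.
A 10:1 ratio leaves 2.5 dB of that excess.
GR = overshoot in − overshoot out = 25 − 2.5 = 22.5 dB.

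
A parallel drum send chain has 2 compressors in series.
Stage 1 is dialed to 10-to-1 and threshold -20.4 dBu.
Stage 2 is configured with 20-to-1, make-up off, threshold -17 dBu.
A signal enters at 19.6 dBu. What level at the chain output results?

Stage 1: overshoot 40 dB → 40/10 = 4 dB → -16.4 dBu.
Stage 2: overshoot 0.6 dB → 0.6/20 = 0.03 dB → -16.97 dBu.

-16.97 dBu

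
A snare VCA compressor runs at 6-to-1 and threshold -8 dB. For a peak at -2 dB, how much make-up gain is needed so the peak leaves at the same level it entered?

The peak compresses to -8 + 6/6 = -7 dB.
To reach -2 dB requires -2 − (-7) = 5 dB of make-up.

5 dB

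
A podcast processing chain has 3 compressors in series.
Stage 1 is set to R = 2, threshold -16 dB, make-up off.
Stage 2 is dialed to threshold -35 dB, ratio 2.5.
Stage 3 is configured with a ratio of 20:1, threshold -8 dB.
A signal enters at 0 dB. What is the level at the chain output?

Stage 1: overshoot 16 dB → 16/2 = 8 dB → -8 dB.
Stage 2: 27 dB above -35 dB, reduced 2.5:1 to 10.8 dB above → -24.2 dB.
Stage 3: -24.2 dB ≤ -8 dB, so stage 3 doesn't engage; output -24.2 dB.

-24.2 dB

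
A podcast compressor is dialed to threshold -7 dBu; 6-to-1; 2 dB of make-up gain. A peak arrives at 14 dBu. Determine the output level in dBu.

-1.5 dBu

The input is 21 dB above the -7 dBu threshold.
The 21 dB excess becomes 3.5 dB after 6:1 reduction.
Output = -7 + 3.5 = -3.5 dBu; make-up adds 2 dB, giving -1.5 dBu.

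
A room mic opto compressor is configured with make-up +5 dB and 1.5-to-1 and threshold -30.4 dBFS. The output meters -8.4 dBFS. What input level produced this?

-4.9 dBFS

Before make-up, the level was -8.4 − 5 = -13.4 dBFS.
Post-compression overshoot = -13.4 − (-30.4) = 17 dB.
Before 1.5:1 compression the overshoot was 17 × 1.5 = 25.5 dB, so input = -30.4 + 25.5 = -4.9 dBFS.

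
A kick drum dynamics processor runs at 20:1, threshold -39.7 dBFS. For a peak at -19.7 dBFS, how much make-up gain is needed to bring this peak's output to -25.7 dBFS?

13 dB

Overshoot 20 dB → 20/20 = 1 dB after compression, so the compressed level is -39.7 + 1 = -38.7 dBFS.
Make-up = target − compressed = -25.7 − (-38.7) = 13 dB.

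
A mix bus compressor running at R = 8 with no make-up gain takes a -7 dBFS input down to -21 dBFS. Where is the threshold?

Input is 16 dB above T (since output overshoot × R = input overshoot: (-21 − T)·8 = -7 − T gives T = -23 dBFS).
Check: -23 + (-7 − (-23))/8 = -23 + 2 = -21 dBFS. ✓

-23 dBFS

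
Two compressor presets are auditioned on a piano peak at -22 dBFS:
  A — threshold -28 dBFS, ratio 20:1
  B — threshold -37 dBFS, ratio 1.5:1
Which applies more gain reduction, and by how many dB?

A, by 0.7 dB

A: 6 dB over, compressed to 0.3 dB over, so 5.7 dB of GR.
B: 15 dB over, compressed to 10 dB over, so 5 dB of GR.
A applies 0.7 dB more gain reduction.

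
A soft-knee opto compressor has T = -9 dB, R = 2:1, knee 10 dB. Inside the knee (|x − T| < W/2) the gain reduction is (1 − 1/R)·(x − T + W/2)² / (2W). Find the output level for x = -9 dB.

x − T + W/2 = -9 − (-9) + 5 = 5.
GR = (1 − 1/2) × 5² / 20 = 0.5 × 25 / 20 = 0.625 dB.
Output = -9 − 0.625 = -9.625 dB.

-9.625 dB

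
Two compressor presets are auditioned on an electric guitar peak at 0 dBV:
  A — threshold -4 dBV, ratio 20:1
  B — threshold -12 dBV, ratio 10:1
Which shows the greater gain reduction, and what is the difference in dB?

B, by 7 dB

A: overshoot 4 dB → output overshoot 0.2 dB → GR 3.8 dB.
B: overshoot 12 dB → output overshoot 1.2 dB → GR 10.8 dB.
B reduces 7 dB more.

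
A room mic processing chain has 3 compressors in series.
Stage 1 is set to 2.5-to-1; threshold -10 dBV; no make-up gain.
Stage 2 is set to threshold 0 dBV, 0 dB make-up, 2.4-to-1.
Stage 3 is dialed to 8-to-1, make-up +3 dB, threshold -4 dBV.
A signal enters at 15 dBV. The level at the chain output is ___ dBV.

Stage 1: overshoot 25 dB → 25/2.5 = 10 dB → 0 dBV.
Stage 2: 0 dBV ≤ 0 dBV, so stage 2 doesn't engage; output 0 dBV.
Stage 3: 0 dBV is 4 dB over -4 dBV; at 8:1 that becomes 0.5 dB over, giving -3.5 dBV; +3 dB make-up → -0.5 dBV.

-0.5 dBV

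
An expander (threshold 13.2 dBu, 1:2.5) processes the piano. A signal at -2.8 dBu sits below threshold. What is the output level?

-26.8 dBu

Below threshold, a 1:2.5 expander applies gain = (2.5−1)×(T − x) of attenuation.
(2.5−1) × 16 = 24 dB, so output = -2.8 − 24 = -26.8 dBu.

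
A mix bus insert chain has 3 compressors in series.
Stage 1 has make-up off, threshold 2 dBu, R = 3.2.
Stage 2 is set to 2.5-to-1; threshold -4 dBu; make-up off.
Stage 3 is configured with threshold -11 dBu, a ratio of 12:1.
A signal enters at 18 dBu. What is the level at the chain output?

Stage 1: overshoot 16 dB → 16/3.2 = 5 dB → 7 dBu.
Stage 2: 7 dBu is 11 dB over -4 dBu; at 2.5:1 that becomes 4.4 dB over, giving 0.4 dBu.
Stage 3: 0.4 dBu is 11.4 dB over -11 dBu; at 12:1 that becomes 0.95 dB over, giving -10.05 dBu.

-10.05 dBu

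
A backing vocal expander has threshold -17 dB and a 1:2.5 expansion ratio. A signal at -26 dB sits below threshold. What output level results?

-39.5 dB

The input is 9 dB below the -17 dB threshold.
A 1:2.5 expander multiplies undershoot by 2.5: 9 × 2.5 = 22.5 dB below threshold.
Output = -17 − 22.5 = -39.5 dB.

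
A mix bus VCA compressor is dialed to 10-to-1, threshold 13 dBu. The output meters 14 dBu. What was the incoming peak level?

That's 1 dB above the 13 dBu threshold.
Before 10:1 compression the overshoot was 1 × 10 = 10 dB, so input = 13 + 10 = 23 dBu.

23 dBu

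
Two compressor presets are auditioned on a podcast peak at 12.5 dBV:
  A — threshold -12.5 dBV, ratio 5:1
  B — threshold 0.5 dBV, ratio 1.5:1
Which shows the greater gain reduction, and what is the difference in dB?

A, by 16 dB

A: GR = 25 − 25/5 = 20 dB.
B: GR = 12 − 12/1.5 = 4 dB.
A applies 16 dB more gain reduction.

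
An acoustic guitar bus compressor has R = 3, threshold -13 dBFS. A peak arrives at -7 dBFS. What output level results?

The input is 6 dB above the -13 dBFS threshold.
The 6 dB excess becomes 2 dB after 3:1 reduction.
That puts the output at -11 dBFS.

-11 dBFS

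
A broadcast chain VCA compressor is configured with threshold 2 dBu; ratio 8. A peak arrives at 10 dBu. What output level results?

Overshoot: 10 − 2 = 8 dB.
The 8 dB excess becomes 1 dB after 8:1 reduction.
So the level is 2 + 1 = 3 dBu.

3 dBu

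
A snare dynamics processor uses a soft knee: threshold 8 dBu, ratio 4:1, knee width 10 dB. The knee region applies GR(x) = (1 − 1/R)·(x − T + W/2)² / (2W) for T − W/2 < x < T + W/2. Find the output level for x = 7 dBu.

x − T + W/2 = 7 − 8 + 5 = 4.
GR = (1 − 1/4) × 4² / 20 = 0.75 × 16 / 20 = 0.6 dB.
Output = 7 − 0.6 = 6.4 dBu.

6.4 dBu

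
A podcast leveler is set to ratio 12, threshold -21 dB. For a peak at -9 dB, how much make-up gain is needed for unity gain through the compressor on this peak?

The peak compresses to -21 + 12/12 = -20 dB.
To reach -9 dB requires -9 − (-20) = 11 dB of make-up.

11 dB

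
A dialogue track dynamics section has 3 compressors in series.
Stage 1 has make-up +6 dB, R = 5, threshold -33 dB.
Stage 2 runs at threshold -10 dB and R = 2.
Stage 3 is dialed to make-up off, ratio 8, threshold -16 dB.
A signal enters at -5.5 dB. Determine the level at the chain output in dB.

-21.5 dB

Stage 1: 27.5 dB above -33 dB, reduced 5:1 to 5.5 dB above → -27.5 dB; +6 dB make-up → -21.5 dB.
Stage 2: -21.5 dB is at or below the -10 dB threshold — no compression; output -21.5 dB.
Stage 3: -21.5 dB is at or below the -16 dB threshold — no compression; output -21.5 dB.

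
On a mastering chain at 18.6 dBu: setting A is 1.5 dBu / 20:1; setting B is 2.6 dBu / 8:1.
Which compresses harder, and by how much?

A, by 2.245 dB

A: GR = 17.1 − 17.1/20 = 16.245 dB.
B: GR = 16 − 16/8 = 14 dB.
A applies 2.245 dB more gain reduction.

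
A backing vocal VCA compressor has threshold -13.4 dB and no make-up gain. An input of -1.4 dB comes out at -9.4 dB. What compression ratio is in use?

3:1

Input overshoot = -1.4 − (-13.4) = 12 dB; output overshoot = -9.4 − (-13.4) = 4 dB.
Ratio = 12 / 4 = 3.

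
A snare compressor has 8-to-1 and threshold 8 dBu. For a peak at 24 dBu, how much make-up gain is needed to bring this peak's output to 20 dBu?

10 dB

Overshoot 16 dB → 16/8 = 2 dB after compression, so the compressed level is 8 + 2 = 10 dBu.
Make-up = target − compressed = 20 − 10 = 10 dB.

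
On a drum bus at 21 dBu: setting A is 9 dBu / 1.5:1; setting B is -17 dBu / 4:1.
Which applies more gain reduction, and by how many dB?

A: overshoot 12 dB → output overshoot 8 dB → GR 4 dB.
B: overshoot 38 dB → output overshoot 9.5 dB → GR 28.5 dB.
B applies 24.5 dB more gain reduction.

B, by 24.5 dB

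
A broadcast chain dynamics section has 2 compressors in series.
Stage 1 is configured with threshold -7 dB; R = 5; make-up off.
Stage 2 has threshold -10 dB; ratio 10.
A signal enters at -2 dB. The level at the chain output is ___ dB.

Stage 1: 5 dB above -7 dB, reduced 5:1 to 1 dB above → -6 dB.
Stage 2: overshoot 4 dB → 4/10 = 0.4 dB → -9.6 dB.

-9.6 dB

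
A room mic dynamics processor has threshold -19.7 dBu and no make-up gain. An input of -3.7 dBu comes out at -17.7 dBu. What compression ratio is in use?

Input overshoot = -3.7 − (-19.7) = 16 dB; output overshoot = -17.7 − (-19.7) = 2 dB.
Ratio = 16 / 2 = 8.

8:1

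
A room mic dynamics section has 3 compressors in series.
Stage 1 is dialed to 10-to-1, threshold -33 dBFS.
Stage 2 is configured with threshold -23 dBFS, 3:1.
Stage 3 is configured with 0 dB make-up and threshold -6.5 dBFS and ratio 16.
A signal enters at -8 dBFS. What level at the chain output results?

Stage 1: 25 dB above -33 dBFS, reduced 10:1 to 2.5 dB above → -30.5 dBFS.
Stage 2: below threshold (-30.5 ≤ -23); passes unchanged; output -30.5 dBFS.
Stage 3: -30.5 dBFS is at or below the -6.5 dBFS threshold — no compression; output -30.5 dBFS.

-30.5 dBFS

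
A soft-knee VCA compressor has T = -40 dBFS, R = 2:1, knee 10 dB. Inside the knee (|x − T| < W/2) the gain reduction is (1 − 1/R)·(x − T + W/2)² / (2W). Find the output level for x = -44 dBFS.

x − T + W/2 = -44 − (-40) + 5 = 1.
GR = (1 − 1/2) × 1² / 20 = 0.5 × 1 / 20 = 0.025 dB.
Output = -44 − 0.025 = -44.025 dBFS.

-44.025 dBFS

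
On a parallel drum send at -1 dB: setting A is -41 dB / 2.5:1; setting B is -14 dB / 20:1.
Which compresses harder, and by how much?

A: GR = 40 − 40/2.5 = 24 dB.
B: GR = 13 − 13/20 = 12.35 dB.
A applies 11.65 dB more gain reduction.

A, by 11.65 dB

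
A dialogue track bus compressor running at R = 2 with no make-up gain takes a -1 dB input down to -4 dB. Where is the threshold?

-7 dB

Gain reduction = -1 − (-4) = 3 dB; output overshoot = GR / (R − 1) = 3 / 1 = 3 dB.
Threshold = output − output overshoot = -4 − 3 = -7 dB.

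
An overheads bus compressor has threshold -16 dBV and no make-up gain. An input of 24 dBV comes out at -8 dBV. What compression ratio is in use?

Input overshoot = 24 − (-16) = 40 dB; output overshoot = -8 − (-16) = 8 dB.
Ratio = 40 / 8 = 5.

5:1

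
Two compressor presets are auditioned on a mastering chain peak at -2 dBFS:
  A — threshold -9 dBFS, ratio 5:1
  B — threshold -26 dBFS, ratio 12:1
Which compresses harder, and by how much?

B, by 16.4 dB

A: overshoot 7 dB → output overshoot 1.4 dB → GR 5.6 dB.
B: overshoot 24 dB → output overshoot 2 dB → GR 22 dB.
B reduces 16.4 dB more.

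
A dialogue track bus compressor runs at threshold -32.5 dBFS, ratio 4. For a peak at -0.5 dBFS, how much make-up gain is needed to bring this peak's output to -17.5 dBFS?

7 dB

Without make-up, output = threshold + overshoot/4 = -32.5 + 8 = -24.5 dBFS.
Gap to target: 7 dB.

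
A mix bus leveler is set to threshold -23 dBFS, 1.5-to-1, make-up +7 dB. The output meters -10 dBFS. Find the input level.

-14 dBFS

Remove make-up: -10 − 7 = -17 dBFS.
That's 6 dB above the -23 dBFS threshold.
Undo the ratio: input overshoot = 6 × 1.5 = 9 dB, giving input = -14 dBFS.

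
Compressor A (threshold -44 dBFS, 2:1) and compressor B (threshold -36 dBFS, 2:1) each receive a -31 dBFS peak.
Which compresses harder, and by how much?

A: GR = 13 − 13/2 = 6.5 dB.
B: GR = 5 − 5/2 = 2.5 dB.
A applies 4 dB more gain reduction.

A, by 4 dB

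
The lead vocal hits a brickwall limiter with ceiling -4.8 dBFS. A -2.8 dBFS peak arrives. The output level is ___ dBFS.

The limiter clamps the peak to its -4.8 dBFS ceiling.

-4.8 dBFS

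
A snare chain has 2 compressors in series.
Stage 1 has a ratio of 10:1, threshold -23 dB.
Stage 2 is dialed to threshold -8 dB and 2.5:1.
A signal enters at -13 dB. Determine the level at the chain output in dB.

Stage 1: overshoot 10 dB → 10/10 = 1 dB → -22 dB.
Stage 2: below threshold (-22 ≤ -8); passes unchanged; output -22 dB.

-22 dB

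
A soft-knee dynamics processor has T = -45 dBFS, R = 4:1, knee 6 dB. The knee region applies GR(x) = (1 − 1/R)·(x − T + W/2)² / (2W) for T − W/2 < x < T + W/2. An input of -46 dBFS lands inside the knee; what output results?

x − T + W/2 = -46 − (-45) + 3 = 2.
GR = (1 − 1/4) × 2² / 12 = 0.75 × 4 / 12 = 0.25 dB.
Output = -46 − 0.25 = -46.25 dBFS.

-46.25 dBFS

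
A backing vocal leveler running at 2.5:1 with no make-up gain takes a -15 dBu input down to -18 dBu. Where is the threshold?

-20 dBu

Gain reduction = -15 − (-18) = 3 dB; output overshoot = GR / (R − 1) = 3 / 1.5 = 2 dB.
Threshold = output − output overshoot = -18 − 2 = -20 dBu.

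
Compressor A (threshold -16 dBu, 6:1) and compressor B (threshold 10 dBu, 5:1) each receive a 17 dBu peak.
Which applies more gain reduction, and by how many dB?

A, by 21.9 dB

A: GR = 33 − 33/6 = 27.5 dB.
B: GR = 7 − 7/5 = 5.6 dB.
Difference: 21.9 dB in favour of A.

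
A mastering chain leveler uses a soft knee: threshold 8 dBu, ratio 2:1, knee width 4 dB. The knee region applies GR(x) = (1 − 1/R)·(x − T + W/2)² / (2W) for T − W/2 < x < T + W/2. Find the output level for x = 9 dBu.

x − T + W/2 = 9 − 8 + 2 = 3.
GR = (1 − 1/2) × 3² / 8 = 0.5 × 9 / 8 = 0.5625 dB.
Output = 9 − 0.5625 = 8.4375 dBu.

8.4375 dBu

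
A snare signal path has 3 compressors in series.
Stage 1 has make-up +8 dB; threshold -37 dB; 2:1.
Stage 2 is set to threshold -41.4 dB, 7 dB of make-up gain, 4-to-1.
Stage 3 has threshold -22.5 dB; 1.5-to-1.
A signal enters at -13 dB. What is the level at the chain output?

-28.3 dB

Stage 1: overshoot 24 dB → 24/2 = 12 dB → -25 dB; +8 dB make-up → -17 dB.
Stage 2: 24.4 dB above -41.4 dB, reduced 4:1 to 6.1 dB above → -35.3 dB; +7 dB make-up → -28.3 dB.
Stage 3: below threshold (-28.3 ≤ -22.5); passes unchanged; output -28.3 dB.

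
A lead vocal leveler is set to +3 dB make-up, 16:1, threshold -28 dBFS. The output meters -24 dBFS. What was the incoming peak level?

Stripping the +3 dB make-up gives -27 dBFS at the gain stage.
Post-compression overshoot = -27 − (-28) = 1 dB.
Undo the ratio: input overshoot = 1 × 16 = 16 dB, giving input = -12 dBFS.

-12 dBFS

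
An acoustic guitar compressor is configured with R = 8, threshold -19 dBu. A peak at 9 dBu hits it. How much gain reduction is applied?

24.5 dB

9 dBu exceeds the threshold by 28 dB.
After 8:1 compression the overshoot becomes 28/8 = 3.5 dB.
Gain reduction = 28 − 3.5 = 24.5 dB.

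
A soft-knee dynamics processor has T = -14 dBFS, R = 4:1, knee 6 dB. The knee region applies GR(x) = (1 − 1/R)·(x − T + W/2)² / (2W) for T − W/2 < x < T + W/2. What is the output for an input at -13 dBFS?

x − T + W/2 = -13 − (-14) + 3 = 4.
GR = (1 − 1/4) × 4² / 12 = 0.75 × 16 / 12 = 1 dB.
Output = -13 − 1 = -14 dBFS.

-14 dBFS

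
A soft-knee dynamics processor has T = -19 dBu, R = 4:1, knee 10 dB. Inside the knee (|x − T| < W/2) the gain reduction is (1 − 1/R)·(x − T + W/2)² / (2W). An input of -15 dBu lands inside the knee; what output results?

x − T + W/2 = -15 − (-19) + 5 = 9.
GR = (1 − 1/4) × 9² / 20 = 0.75 × 81 / 20 = 3.0375 dB.
Output = -15 − 3.0375 = -18.0375 dBu.

-18.0375 dBu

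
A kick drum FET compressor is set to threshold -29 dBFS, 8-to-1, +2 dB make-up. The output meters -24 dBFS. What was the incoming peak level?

Stripping the +2 dB make-up gives -26 dBFS at the gain stage.
The compressed level sits -26 − (-29) = 3 dB over threshold.
Before 8:1 compression the overshoot was 3 × 8 = 24 dB, so input = -29 + 24 = -5 dBFS.

-5 dBFS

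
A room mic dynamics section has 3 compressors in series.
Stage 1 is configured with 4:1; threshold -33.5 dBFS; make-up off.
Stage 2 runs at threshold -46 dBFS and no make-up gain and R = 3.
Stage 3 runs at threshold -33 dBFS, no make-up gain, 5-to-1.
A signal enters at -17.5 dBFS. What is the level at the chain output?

Stage 1: 16 dB above -33.5 dBFS, reduced 4:1 to 4 dB above → -29.5 dBFS.
Stage 2: -29.5 dBFS is 16.5 dB over -46 dBFS; at 3:1 that becomes 5.5 dB over, giving -40.5 dBFS.
Stage 3: below threshold (-40.5 ≤ -33); passes unchanged; output -40.5 dBFS.

-40.5 dBFS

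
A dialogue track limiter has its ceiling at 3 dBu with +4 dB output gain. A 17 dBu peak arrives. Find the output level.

7 dBu

At ∞:1, everything above 3 dBu is held at the ceiling.
Output gain then adds 4 dB: 3 + 4 = 7 dBu.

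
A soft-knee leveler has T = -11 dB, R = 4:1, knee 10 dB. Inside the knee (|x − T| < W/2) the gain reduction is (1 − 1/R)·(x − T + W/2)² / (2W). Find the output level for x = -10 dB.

-11.35 dB

x − T + W/2 = -10 − (-11) + 5 = 6.
GR = (1 − 1/4) × 6² / 20 = 0.75 × 36 / 20 = 1.35 dB.
Output = -10 − 1.35 = -11.35 dB.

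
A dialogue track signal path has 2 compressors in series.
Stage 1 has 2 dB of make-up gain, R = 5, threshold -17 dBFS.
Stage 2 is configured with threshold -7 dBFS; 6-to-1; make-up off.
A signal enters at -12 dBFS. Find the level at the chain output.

-14 dBFS

Stage 1: -12 dBFS is 5 dB over -17 dBFS; at 5:1 that becomes 1 dB over, giving -16 dBFS; +2 dB make-up → -14 dBFS.
Stage 2: below threshold (-14 ≤ -7); passes unchanged; output -14 dBFS.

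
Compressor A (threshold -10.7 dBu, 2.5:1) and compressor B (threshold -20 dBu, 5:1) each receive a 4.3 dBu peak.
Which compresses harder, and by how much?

B, by 10.44 dB

A: 15 dB over, compressed to 6 dB over, so 9 dB of GR.
B: 24.3 dB over, compressed to 4.86 dB over, so 19.44 dB of GR.
B reduces 10.44 dB more.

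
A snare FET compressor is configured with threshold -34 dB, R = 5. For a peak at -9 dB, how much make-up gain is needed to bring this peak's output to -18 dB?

11 dB

Overshoot 25 dB → 25/5 = 5 dB after compression, so the compressed level is -34 + 5 = -29 dB.
Make-up = target − compressed = -18 − (-29) = 11 dB.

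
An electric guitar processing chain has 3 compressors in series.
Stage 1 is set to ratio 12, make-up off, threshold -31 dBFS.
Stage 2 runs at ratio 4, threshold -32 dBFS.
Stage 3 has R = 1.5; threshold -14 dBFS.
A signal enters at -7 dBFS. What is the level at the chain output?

-31.25 dBFS

Stage 1: -7 dBFS is 24 dB over -31 dBFS; at 12:1 that becomes 2 dB over, giving -29 dBFS.
Stage 2: overshoot 3 dB → 3/4 = 0.75 dB → -31.25 dBFS.
Stage 3: below threshold (-31.25 ≤ -14); passes unchanged; output -31.25 dBFS.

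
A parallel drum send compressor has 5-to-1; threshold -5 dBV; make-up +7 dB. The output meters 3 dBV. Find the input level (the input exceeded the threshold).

0 dBV

Before make-up, the level was 3 − 7 = -4 dBV.
That's 1 dB above the -5 dBV threshold.
Before 5:1 compression the overshoot was 1 × 5 = 5 dB, so input = -5 + 5 = 0 dBV.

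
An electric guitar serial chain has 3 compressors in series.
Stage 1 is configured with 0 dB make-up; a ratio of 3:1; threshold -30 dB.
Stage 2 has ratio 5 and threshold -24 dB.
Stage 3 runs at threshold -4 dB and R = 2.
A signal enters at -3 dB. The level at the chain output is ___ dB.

Stage 1: 27 dB above -30 dB, reduced 3:1 to 9 dB above → -21 dB.
Stage 2: -21 dB is 3 dB over -24 dB; at 5:1 that becomes 0.6 dB over, giving -23.4 dB.
Stage 3: below threshold (-23.4 ≤ -4); passes unchanged; output -23.4 dB.

-23.4 dB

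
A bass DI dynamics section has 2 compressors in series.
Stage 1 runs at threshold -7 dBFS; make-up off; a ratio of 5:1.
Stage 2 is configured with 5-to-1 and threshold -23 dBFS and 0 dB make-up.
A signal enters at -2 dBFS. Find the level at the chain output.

-19.6 dBFS

Stage 1: overshoot 5 dB → 5/5 = 1 dB → -6 dBFS.
Stage 2: -6 dBFS is 17 dB over -23 dBFS; at 5:1 that becomes 3.4 dB over, giving -19.6 dBFS.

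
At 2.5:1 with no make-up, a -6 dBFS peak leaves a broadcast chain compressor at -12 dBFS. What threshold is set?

Let T be the threshold. Output overshoot = (input overshoot)/R, so -12 − T = (-6 − T)/2.5.
2.5·(-12 − T) = -6 − T → 1.5·T = -30 − (-6) = -24.
T = -24/1.5 = -16 dBFS.

-16 dBFS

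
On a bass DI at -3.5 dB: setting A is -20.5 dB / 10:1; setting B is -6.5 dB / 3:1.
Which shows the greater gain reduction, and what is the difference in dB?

A: 17 dB over, compressed to 1.7 dB over, so 15.3 dB of GR.
B: 3 dB over, compressed to 1 dB over, so 2 dB of GR.
Difference: 13.3 dB in favour of A.

A, by 13.3 dB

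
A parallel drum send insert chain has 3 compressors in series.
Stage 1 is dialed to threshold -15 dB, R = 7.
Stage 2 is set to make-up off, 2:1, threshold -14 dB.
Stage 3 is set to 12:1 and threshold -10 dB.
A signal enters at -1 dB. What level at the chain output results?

-13.5 dB

Stage 1: overshoot 14 dB → 14/7 = 2 dB → -13 dB.
Stage 2: 1 dB above -14 dB, reduced 2:1 to 0.5 dB above → -13.5 dB.
Stage 3: -13.5 dB ≤ -10 dB, so stage 3 doesn't engage; output -13.5 dB.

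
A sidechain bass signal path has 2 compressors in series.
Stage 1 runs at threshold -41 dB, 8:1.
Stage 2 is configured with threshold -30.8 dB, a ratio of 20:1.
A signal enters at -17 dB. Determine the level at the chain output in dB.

-38 dB

Stage 1: 24 dB above -41 dB, reduced 8:1 to 3 dB above → -38 dB.
Stage 2: -38 dB ≤ -30.8 dB, so stage 2 doesn't engage; output -38 dB.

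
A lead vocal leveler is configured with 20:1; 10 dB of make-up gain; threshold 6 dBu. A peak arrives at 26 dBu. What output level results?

Overshoot: 26 − 6 = 20 dB.
At 20:1 the overshoot is divided by 20, leaving 1 dB above threshold.
So the level is 6 + 1 = 7 dBu; make-up adds 10 dB, giving 17 dBu.

17 dBu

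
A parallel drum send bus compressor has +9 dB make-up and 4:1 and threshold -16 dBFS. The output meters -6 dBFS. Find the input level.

-12 dBFS

Remove make-up: -6 − 9 = -15 dBFS.
The compressed level sits -15 − (-16) = 1 dB over threshold.
Input overshoot = R × output overshoot = 4 dB → input = -16 + 4 = -12 dBFS.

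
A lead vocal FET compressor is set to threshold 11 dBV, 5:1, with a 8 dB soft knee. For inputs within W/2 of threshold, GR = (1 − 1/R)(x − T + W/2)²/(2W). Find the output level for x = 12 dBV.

x − T + W/2 = 12 − 11 + 4 = 5.
GR = (1 − 1/5) × 5² / 16 = 0.8 × 25 / 16 = 1.25 dB.
Output = 12 − 1.25 = 10.75 dBV.

10.75 dBV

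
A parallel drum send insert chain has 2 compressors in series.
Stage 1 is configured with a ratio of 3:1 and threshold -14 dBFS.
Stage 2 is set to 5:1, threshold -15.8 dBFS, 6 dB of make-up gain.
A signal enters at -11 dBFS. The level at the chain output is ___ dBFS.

Stage 1: overshoot 3 dB → 3/3 = 1 dB → -13 dBFS.
Stage 2: 2.8 dB above -15.8 dBFS, reduced 5:1 to 0.56 dB above → -15.24 dBFS; +6 dB make-up → -9.24 dBFS.

-9.24 dBFS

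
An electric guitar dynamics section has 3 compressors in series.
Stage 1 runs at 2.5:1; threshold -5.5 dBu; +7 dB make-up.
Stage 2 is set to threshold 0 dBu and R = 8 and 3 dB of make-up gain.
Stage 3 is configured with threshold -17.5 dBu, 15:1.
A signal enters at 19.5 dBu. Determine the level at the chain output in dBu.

-16.0375 dBu

Stage 1: 25 dB above -5.5 dBu, reduced 2.5:1 to 10 dB above → 4.5 dBu; +7 dB make-up → 11.5 dBu.
Stage 2: 11.5 dB above 0 dBu, reduced 8:1 to 1.4375 dB above → 1.4375 dBu; +3 dB make-up → 4.4375 dBu.
Stage 3: overshoot 21.9375 dB → 21.9375/15 = 1.4625 dB → -16.0375 dBu.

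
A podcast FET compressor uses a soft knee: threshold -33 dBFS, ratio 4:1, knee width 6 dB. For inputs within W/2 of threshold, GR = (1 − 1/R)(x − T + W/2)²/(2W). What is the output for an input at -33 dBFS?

x − T + W/2 = -33 − (-33) + 3 = 3.
GR = (1 − 1/4) × 3² / 12 = 0.75 × 9 / 12 = 0.5625 dB.
Output = -33 − 0.5625 = -33.5625 dBFS.

-33.5625 dBFS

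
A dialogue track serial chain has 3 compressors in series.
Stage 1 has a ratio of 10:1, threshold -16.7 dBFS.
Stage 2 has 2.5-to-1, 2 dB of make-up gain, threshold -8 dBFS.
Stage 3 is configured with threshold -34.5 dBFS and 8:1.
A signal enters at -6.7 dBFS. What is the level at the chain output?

Stage 1: overshoot 10 dB → 10/10 = 1 dB → -15.7 dBFS.
Stage 2: below threshold (-15.7 ≤ -8); passes unchanged; make-up brings it to -13.7 dBFS.
Stage 3: -13.7 dBFS is 20.8 dB over -34.5 dBFS; at 8:1 that becomes 2.6 dB over, giving -31.9 dBFS.

-31.9 dBFS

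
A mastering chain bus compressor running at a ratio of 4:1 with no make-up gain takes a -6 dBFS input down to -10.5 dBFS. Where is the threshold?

Let T be the threshold. Output overshoot = (input overshoot)/R, so -10.5 − T = (-6 − T)/4.
4·(-10.5 − T) = -6 − T → 3·T = -42 − (-6) = -36.
T = -36/3 = -12 dBFS.

-12 dBFS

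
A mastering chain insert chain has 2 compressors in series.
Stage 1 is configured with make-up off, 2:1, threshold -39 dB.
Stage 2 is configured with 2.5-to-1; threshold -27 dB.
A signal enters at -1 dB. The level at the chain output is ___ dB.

-24.2 dB

Stage 1: 38 dB above -39 dB, reduced 2:1 to 19 dB above → -20 dB.
Stage 2: -20 dB is 7 dB over -27 dB; at 2.5:1 that becomes 2.8 dB over, giving -24.2 dB.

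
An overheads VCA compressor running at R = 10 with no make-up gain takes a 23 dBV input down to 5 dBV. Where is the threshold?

3 dBV

Let T be the threshold. Output overshoot = (input overshoot)/R, so 5 − T = (23 − T)/10.
10·(5 − T) = 23 − T → 9·T = 50 − 23 = 27.
T = 27/9 = 3 dBV.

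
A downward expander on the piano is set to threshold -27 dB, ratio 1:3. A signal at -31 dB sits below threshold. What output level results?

-39 dB

The input is 4 dB below the -27 dB threshold.
A 1:3 expander multiplies undershoot by 3: 4 × 3 = 12 dB below threshold.
Output = -27 − 12 = -39 dB.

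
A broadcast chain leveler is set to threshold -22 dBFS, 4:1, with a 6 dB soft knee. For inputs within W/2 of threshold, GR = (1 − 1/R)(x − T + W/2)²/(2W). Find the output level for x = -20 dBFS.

x − T + W/2 = -20 − (-22) + 3 = 5.
GR = (1 − 1/4) × 5² / 12 = 0.75 × 25 / 12 = 1.5625 dB.
Output = -20 − 1.5625 = -21.5625 dBFS.

-21.5625 dBFS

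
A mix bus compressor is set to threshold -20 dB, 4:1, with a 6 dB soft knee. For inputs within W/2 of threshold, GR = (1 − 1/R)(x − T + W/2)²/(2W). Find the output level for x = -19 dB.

-20 dB

x − T + W/2 = -19 − (-20) + 3 = 4.
GR = (1 − 1/4) × 4² / 12 = 0.75 × 16 / 12 = 1 dB.
Output = -19 − 1 = -20 dB.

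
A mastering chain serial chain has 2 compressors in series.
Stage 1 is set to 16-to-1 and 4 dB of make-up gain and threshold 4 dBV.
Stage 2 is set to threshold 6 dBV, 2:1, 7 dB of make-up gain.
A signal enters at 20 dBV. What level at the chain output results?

14.5 dBV

Stage 1: 16 dB above 4 dBV, reduced 16:1 to 1 dB above → 5 dBV; +4 dB make-up → 9 dBV.
Stage 2: 3 dB above 6 dBV, reduced 2:1 to 1.5 dB above → 7.5 dBV; +7 dB make-up → 14.5 dBV.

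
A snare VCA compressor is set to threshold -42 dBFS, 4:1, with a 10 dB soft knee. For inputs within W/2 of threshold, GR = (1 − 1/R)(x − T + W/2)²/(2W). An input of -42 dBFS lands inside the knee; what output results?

x − T + W/2 = -42 − (-42) + 5 = 5.
GR = (1 − 1/4) × 5² / 20 = 0.75 × 25 / 20 = 0.9375 dB.
Output = -42 − 0.9375 = -42.9375 dBFS.

-42.9375 dBFS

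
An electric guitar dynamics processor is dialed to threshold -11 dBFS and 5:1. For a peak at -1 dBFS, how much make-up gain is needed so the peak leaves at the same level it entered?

Without make-up, output = threshold + overshoot/5 = -11 + 2 = -9 dBFS.
Gap to target: 8 dB.

8 dB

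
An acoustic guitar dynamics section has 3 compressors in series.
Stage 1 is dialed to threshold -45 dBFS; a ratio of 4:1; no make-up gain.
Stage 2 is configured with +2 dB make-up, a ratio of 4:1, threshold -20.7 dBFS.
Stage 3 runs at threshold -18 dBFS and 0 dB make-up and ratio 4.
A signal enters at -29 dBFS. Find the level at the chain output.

-39 dBFS

Stage 1: overshoot 16 dB → 16/4 = 4 dB → -41 dBFS.
Stage 2: -41 dBFS ≤ -20.7 dBFS, so stage 2 doesn't engage; make-up brings it to -39 dBFS.
Stage 3: -39 dBFS ≤ -18 dBFS, so stage 3 doesn't engage; output -39 dBFS.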